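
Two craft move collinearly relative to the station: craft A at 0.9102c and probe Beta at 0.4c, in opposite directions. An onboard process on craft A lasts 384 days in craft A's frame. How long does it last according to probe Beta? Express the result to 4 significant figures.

1380 days

Transform craft A's velocity into probe Beta's frame: (0.9102 + 0.4)/(1 + 0.9102·0.4) = 1.3102/1.36408, so the relative speed is 0.9605c.
γ for this relative speed: γ = 1/√(1 − 0.92256) = 3.5935.
Craft A's interval is proper; time dilation gives Δt_B = γΔτ = 3.5935 × 384 days = 1380 days.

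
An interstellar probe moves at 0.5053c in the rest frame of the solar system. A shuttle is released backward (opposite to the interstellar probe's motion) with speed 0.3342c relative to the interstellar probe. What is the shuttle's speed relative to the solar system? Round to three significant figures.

Relativistic velocity addition: u = (u' + v)/(1 + u'v/c²), with u' = −0.3342c and v = 0.5053c.
Numerator: −0.3342 + 0.5053 = 0.1711. Denominator: 1 + (−0.3342)(0.5053) = 0.83112874.
u = 0.1711/0.83112874 = 0.20586, so the speed is 0.206c.

0.206c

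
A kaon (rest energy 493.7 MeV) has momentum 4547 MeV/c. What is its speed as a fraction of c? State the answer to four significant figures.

βγ = pc/(mc²) = 4547/493.7 = 9.21.
Since γ² = 1 + (βγ)² = 85.8241, γ = √85.8241 = 9.26413, and β = (βγ)/γ = 9.21/9.26413 = 0.9942.

0.9942c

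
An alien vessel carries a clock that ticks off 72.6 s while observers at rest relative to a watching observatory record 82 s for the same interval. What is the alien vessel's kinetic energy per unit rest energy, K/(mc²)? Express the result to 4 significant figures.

From Δt = γΔτ: γ = 82/72.6 = 1.12948.
K/(mc²) = γ − 1 = 1.12948 − 1 = 0.1295.

0.1295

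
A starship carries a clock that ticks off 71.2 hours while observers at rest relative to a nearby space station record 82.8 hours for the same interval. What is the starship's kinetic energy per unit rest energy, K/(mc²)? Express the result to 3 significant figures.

The time-dilation ratio gives γ = 82.8/71.2 = 1.16292.
K/(mc²) = γ − 1 = 1.16292 − 1 = 0.163.

0.163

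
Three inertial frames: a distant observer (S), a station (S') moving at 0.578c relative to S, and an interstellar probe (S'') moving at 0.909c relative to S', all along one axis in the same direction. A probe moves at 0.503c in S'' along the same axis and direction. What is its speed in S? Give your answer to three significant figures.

0.992c

Apply u = (u'+v)/(1+u'v) twice. Probe in the station frame: (0.503+0.909)/(1+0.503·0.909) = 1.412/1.457227 = 0.96896c.
That velocity, transformed to the rest frame of a distant observer: (0.96896+0.578)/(1+0.96896·0.578) = 1.54696/1.56005888 = 0.9916c.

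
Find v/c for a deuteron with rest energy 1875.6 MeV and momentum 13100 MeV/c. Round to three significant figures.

0.990

pc/(mc²) = 13100/1875.6 = 6.9844 = βγ = β/√(1−β²).
So β² = x²/(1 + x²) with x = 6.9844: x² = 48.7818, β² = 48.7818/49.7818 = 0.979912, β = 0.990.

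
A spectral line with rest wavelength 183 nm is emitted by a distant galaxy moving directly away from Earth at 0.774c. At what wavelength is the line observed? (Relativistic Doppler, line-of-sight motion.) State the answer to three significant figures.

Relativistic Doppler for wavelength: λ_obs = λ_src · √((1+β)/(1−β)).
With β = 0.774: factor = √(1.774/0.226) = 2.8017.
λ_obs = 183 × 2.8017 = 513 nm.

513 nm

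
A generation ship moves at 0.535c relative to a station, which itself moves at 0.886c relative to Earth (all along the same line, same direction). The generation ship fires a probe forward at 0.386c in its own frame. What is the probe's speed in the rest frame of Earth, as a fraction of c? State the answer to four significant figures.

Apply u = (u'+v)/(1+u'v) twice. Probe in the station frame: (0.386+0.535)/(1+0.386·0.535) = 0.921/1.20651 = 0.76336c.
That velocity, transformed to the rest frame of Earth: (0.76336+0.886)/(1+0.76336·0.886) = 1.64936/1.67633696 = 0.98391c.

0.9839c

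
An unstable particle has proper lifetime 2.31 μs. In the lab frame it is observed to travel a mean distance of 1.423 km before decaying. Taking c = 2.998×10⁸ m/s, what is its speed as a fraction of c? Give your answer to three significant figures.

Lab distance = (lab lifetime)·v = γτ·βc, so βγ = d/(cτ) = 1423/(2.998×10⁸ × 2.310×10^-6) = 2.0548.
With βγ = 2.0548: γ² = 1 + (βγ)² = 5.2222, and β = (βγ)/γ = 2.0548/2.28521 = 0.899.

0.899c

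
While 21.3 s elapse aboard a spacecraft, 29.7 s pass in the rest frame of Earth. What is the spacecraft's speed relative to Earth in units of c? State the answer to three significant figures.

0.697c

γ = Δt/Δτ = 29.7/21.3 = 1.3944.
β = √(1 − 1/γ²) = √(1 − 0.51431) = √0.48569 = 0.697.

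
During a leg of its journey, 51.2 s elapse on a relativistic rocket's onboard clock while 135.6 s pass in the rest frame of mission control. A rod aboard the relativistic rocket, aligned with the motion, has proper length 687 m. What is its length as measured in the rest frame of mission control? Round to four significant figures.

The time-dilation ratio gives γ = 135.6/51.2 = 2.64844.
The rod contracts by the same γ: 687 m / 2.64844 = 259.4 m.

259.4 m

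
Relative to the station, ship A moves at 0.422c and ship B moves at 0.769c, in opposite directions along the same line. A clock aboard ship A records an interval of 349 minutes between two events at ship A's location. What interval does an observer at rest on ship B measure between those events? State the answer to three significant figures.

The velocity of ship A relative to ship B is (0.422 + 0.769)c / (1 + 0.422×0.769) = 0.8992c; relative speed 0.8992c.
At |u| = 0.8992c, γ = (1 − 0.808561)^(−1/2) = 2.2855.
The clock on ship A records proper time, so ship B measures Δt = γΔτ = 2.2855 × 349 = 798 minutes.

798 minutes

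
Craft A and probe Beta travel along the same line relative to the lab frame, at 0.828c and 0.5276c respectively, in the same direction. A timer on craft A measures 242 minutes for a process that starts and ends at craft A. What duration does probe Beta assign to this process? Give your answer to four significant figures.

The velocity of craft A relative to probe Beta is (0.828 − 0.5276)c / (1 − 0.828×0.5276) = 0.53343c; relative speed 0.53343c.
γ for this relative speed: γ = 1/√(1 − 0.284548) = 1.1823.
The clock on craft A records proper time, so probe Beta measures Δt = γΔτ = 1.1823 × 242 = 286.1 minutes.

286.1 minutes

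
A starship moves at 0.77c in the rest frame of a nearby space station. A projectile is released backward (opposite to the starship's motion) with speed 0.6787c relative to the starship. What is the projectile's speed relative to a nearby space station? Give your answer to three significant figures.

Relativistic velocity addition: u = (u' + v)/(1 + u'v/c²), with u' = −0.6787c and v = 0.77c.
Numerator: −0.6787 + 0.77 = 0.0913. Denominator: 1 + (−0.6787)(0.77) = 0.477401.
u = 0.0913/0.477401 = 0.19124, so the speed is 0.191c.

0.191c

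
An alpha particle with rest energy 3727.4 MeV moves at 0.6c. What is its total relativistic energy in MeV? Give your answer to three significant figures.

4660 MeV

Lorentz factor: γ = (1 − 0.36)^(−1/2) = 1.25.
Total energy: E = γmc² = 1.25 × 3727.4 MeV = 4660 MeV.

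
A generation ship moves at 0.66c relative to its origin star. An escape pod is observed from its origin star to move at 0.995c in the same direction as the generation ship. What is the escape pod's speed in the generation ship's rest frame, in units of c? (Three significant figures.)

0.976c

Transform to the generation ship's frame: u' = (u − v)/(1 − uv/c²).
u' = (0.995 − 0.66)/(1 − 0.995×0.66) = 0.335/0.3433 = 0.97582.
Speed in the generation ship's frame: 0.976c (in the same direction).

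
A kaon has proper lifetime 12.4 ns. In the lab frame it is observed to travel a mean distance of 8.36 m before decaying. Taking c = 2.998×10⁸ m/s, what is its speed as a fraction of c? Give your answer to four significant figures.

Lab distance = (lab lifetime)·v = γτ·βc, so βγ = d/(cτ) = 8.360/(2.998×10⁸ × 1.240×10^-8) = 2.2488.
With βγ = 2.2488: γ² = 1 + (βγ)² = 6.0571, and β = (βγ)/γ = 2.2488/2.46112 = 0.9137.

0.9137c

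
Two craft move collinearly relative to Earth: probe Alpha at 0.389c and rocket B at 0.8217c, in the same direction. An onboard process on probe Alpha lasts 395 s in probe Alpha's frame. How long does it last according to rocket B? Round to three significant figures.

512 s

Transform probe Alpha's velocity into rocket B's frame: (0.389 − 0.8217)/(1 − 0.389·0.8217) = −0.4327/0.6803587, so the relative speed is 0.63599c.
At |u| = 0.63599c, γ = (1 − 0.404483)^(−1/2) = 1.2958.
Probe Alpha's interval is proper; time dilation gives Δt_B = γΔτ = 1.2958 × 395 s = 512 s.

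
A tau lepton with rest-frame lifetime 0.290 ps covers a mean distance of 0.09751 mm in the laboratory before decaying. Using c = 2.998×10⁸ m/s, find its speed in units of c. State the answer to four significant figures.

d = βγcτ ⇒ βγ = d/(cτ) = 9.751×10^-5 m / (8.6942×10^-5 m) = 1.1216.
β = (βγ)/√(1+(βγ)²) = 1.1216/√2.25799 = 0.7464.

0.7464c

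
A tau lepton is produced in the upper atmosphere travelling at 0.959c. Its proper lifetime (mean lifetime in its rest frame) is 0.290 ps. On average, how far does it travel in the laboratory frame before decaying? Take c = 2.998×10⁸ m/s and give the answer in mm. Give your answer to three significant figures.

0.294 mm

γ = 1/√(1 − β²) = 1/√(1 − 0.919681) = 1/√0.080319 = 1/0.283406 = 3.5285.
Lab-frame lifetime: Δt = γτ = 3.5285 × 0.290 ps = 1.0233 ps.
Distance: d = vΔt = 0.959 × 2.998×10⁸ m/s × 1.0233×10^-12 s = 2.94×10^-4 m = 0.294 mm.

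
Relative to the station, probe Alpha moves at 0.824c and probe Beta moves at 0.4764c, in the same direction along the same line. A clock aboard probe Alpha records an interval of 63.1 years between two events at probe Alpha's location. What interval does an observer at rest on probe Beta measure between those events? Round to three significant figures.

Speed of probe Alpha in probe Beta's frame: u = (v_A − v_B)/(1 − v_A v_B/c²) = (0.824 − 0.4764)/(1 − 0.824×0.4764) = 0.3476/0.6074464 = 0.57223; |u| = 0.57223c.
γ for this relative speed: γ = 1/√(1 − 0.327447) = 1.2194.
Probe Alpha's interval is proper; time dilation gives Δt_B = γΔτ = 1.2194 × 63.1 years = 76.9 years.

76.9 years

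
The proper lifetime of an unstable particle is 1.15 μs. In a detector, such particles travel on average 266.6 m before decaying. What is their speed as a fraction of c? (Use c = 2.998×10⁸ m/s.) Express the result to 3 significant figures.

d = βγcτ ⇒ βγ = d/(cτ) = 266.6 m / (344.77 m) = 0.77327.
β = (βγ)/√(1+(βγ)²) = 0.77327/√1.597946 = 0.612.

0.612c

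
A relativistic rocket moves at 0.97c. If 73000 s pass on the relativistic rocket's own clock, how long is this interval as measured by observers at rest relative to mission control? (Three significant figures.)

3.00×10^5 s

With β = 0.97, γ = 1/√(1 − 0.97²) = 1/√0.0591 = 4.1135.
The onboard clock measures proper time, so the interval in the rest frame of mission control is dilated: Δt = γ·Δτ = 4.1135 × 73000 s = 3.00×10^5 s.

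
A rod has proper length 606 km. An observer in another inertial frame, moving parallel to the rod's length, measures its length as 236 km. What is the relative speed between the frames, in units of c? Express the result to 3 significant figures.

0.921c

Length contraction gives γ = L₀/L = 606/236 = 2.5678.
β = √(1 − 1/γ²) = √0.848338 = 0.921.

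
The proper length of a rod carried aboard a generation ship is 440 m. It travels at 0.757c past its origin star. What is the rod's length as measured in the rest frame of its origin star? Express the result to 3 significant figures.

288 m

Lorentz factor: γ = (1 − 0.573049)^(−1/2) = 1.5304.
Along the direction of motion the measured length is L₀/γ = 440/1.5304 = 288 m.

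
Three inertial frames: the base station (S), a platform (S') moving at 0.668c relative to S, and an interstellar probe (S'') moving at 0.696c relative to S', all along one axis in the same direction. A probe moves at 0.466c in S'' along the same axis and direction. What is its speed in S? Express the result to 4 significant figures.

0.9743c

Apply u = (u'+v)/(1+u'v) twice. Probe in the platform frame: (0.466+0.696)/(1+0.466·0.696) = 1.162/1.324336 = 0.87742c.
That velocity, transformed to the rest frame of the base station: (0.87742+0.668)/(1+0.87742·0.668) = 1.54542/1.58611656 = 0.97434c.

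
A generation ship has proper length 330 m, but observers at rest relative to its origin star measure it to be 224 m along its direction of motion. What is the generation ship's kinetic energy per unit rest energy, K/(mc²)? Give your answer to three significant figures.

0.473

Length contraction gives γ = L₀/L = 330/224 = 1.47321.
Since K = (γ−1)mc², K/(mc²) = 1.47321 − 1 = 0.473.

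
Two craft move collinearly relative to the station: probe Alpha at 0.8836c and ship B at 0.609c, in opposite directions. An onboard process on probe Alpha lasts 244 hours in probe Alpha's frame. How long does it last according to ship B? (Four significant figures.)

The velocity of probe Alpha relative to ship B is (0.8836 + 0.609)c / (1 + 0.8836×0.609) = 0.97041c; relative speed 0.97041c.
γ for this relative speed: γ = 1/√(1 − 0.941696) = 4.1414.
Probe Alpha's interval is proper; time dilation gives Δt_B = γΔτ = 4.1414 × 244 hours = 1011 hours.

1011 hours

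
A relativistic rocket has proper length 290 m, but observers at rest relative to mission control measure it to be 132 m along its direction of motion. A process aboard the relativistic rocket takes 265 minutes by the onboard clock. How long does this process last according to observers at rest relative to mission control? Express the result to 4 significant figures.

582.2 minutes

Length contraction gives γ = L₀/L = 290/132 = 2.19697.
Δt = γΔτ = 2.19697 × 265 = 582.2 minutes.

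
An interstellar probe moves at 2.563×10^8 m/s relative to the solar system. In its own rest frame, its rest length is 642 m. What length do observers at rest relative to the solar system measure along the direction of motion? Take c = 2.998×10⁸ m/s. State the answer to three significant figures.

β = v/c = (2.563×10^8 m/s)/(2.998×10⁸ m/s) = 0.854903.
γ = 1/√(1 − β²) = 1/√(1 − 0.7308591) = 1/√0.2691409 = 1/0.518788 = 1.9276.
Length contraction: L = L₀/γ = 642/1.9276 = 333 m.

333 m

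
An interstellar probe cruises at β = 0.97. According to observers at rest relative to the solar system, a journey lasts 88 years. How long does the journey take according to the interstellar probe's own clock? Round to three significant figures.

21.4 years

Lorentz factor: γ = (1 − 0.9409)^(−1/2) = 4.1135.
The interstellar probe's clock runs slow as seen from the solar system, so Δτ = Δt/γ = 88/4.1135 = 21.4 years.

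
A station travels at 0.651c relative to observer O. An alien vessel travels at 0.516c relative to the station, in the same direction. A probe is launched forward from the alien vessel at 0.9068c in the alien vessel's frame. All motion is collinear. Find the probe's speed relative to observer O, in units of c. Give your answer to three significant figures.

0.993c

Apply u = (u'+v)/(1+u'v) twice. Probe in the station frame: (0.9068+0.516)/(1+0.9068·0.516) = 1.4228/1.4679088 = 0.96927c.
That velocity, transformed to the rest frame of observer O: (0.96927+0.651)/(1+0.96927·0.651) = 1.62027/1.63099477 = 0.99342c.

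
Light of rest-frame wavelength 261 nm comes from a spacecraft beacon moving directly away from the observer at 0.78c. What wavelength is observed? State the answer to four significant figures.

742.4 nm

Relativistic Doppler for wavelength: λ_obs = λ_src · √((1+β)/(1−β)).
With β = 0.78: factor = √(1.78/0.22) = 2.8445.
λ_obs = 261 × 2.8445 = 742.4 nm.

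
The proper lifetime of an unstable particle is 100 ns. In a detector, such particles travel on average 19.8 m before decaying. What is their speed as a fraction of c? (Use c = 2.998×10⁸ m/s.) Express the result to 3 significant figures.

0.551c

Let x = d/(cτ) = 19.80 m / (2.998×10⁸ m/s × 1.000×10^-7 s) = 0.66044. Since d = βγcτ, x = βγ = β/√(1−β²).
Solving: β² = x²/(1+x²) = 0.436181/1.436181 = 0.303709, so β = 0.551.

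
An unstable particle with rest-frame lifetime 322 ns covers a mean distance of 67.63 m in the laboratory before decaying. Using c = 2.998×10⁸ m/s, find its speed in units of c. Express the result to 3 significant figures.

Let x = d/(cτ) = 67.63 m / (2.998×10⁸ m/s × 3.220×10^-7 s) = 0.70057. Since d = βγcτ, x = βγ = β/√(1−β²).
Solving: β² = x²/(1+x²) = 0.490798/1.490798 = 0.329218, so β = 0.574.

0.574c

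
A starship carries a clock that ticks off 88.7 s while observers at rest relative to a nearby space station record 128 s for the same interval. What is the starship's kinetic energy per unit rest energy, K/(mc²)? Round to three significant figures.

The time-dilation ratio gives γ = 128/88.7 = 1.44307.
Since K = (γ−1)mc², K/(mc²) = 1.44307 − 1 = 0.443.

0.443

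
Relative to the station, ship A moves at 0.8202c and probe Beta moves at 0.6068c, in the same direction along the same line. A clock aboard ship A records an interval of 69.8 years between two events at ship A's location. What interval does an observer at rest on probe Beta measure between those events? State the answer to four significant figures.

The velocity of ship A relative to probe Beta is (0.8202 − 0.6068)c / (1 − 0.8202×0.6068) = 0.42484c; relative speed 0.42484c.
At |u| = 0.42484c, γ = (1 − 0.180489)^(−1/2) = 1.1046.
Ship A's interval is proper; time dilation gives Δt_B = γΔτ = 1.1046 × 69.8 years = 77.10 years.

77.10 years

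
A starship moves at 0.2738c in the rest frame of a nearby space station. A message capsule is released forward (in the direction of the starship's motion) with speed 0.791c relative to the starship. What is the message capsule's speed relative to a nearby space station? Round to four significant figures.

Relativistic velocity addition: u = (u' + v)/(1 + u'v/c²), with u' = 0.791c and v = 0.2738c.
Numerator: 0.791 + 0.2738 = 1.0648. Denominator: 1 + (0.791)(0.2738) = 1.2165758.
u = 1.0648/1.2165758 = 0.87524, so the speed is 0.8752c.

0.8752c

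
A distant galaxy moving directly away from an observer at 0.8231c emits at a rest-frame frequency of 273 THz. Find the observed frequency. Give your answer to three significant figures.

Relativistic Doppler (source moving away): f_obs = f_src · √((1−β)/(1+β)).
With β = 0.8231: factor = √(0.1769/1.8231) = 0.3115.
f_obs = 273 × 0.3115 = 85.0 THz.

85.0 THz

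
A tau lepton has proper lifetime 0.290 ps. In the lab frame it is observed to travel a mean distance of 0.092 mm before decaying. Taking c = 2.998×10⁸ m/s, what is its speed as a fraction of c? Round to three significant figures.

Let x = d/(cτ) = 9.200×10^-5 m / (2.998×10⁸ m/s × 2.900×10^-13 s) = 1.0582. Since d = βγcτ, x = βγ = β/√(1−β²).
Solving: β² = x²/(1+x²) = 1.11979/2.11979 = 0.528255, so β = 0.727.

0.727c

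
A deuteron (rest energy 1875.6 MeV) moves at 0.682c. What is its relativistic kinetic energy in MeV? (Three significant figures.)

689 MeV

Lorentz factor: γ = (1 − 0.465124)^(−1/2) = 1.36733.
Kinetic energy: K = (γ − 1)mc² = (1.36733 − 1) × 1875.6 MeV = 0.36733 × 1875.6 = 689 MeV.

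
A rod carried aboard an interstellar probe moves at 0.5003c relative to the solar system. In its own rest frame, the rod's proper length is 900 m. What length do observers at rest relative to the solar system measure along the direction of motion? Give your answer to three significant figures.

779 m

γ = 1/√(1 − β²) = 1/√(1 − 0.25030009) = 1/√0.74969991 = 1/0.865852 = 1.1549.
Along the direction of motion the measured length is L₀/γ = 900/1.1549 = 779 m.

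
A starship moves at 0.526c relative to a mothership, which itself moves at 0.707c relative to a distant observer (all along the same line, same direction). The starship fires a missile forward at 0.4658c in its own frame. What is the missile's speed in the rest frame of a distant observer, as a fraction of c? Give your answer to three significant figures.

0.962c

Apply u = (u'+v)/(1+u'v) twice. Missile in the mothership frame: (0.4658+0.526)/(1+0.4658·0.526) = 0.9918/1.2450108 = 0.79662c.
That velocity, transformed to the rest frame of a distant observer: (0.79662+0.707)/(1+0.79662·0.707) = 1.50362/1.56321034 = 0.96188c.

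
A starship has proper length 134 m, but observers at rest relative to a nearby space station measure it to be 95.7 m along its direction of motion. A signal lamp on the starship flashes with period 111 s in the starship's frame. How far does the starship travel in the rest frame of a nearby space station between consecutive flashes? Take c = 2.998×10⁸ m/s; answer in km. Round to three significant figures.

Length contraction gives γ = L₀/L = 134/95.7 = 1.40021.
β = √(1 − 1/γ²) = 0.69996. Lab-frame period = γτ = 1.40021×111 s = 155.42 s. Distance = βc × γτ = 0.69996 × 2.998×10⁸ m/s × 155.42 s = 3.2615×10^10 m = 3.26×10^7 km.

3.26×10^7 km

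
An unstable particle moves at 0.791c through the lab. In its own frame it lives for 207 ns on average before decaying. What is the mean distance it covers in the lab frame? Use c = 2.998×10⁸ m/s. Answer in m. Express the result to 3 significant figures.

β² = 0.625681, so γ = 1/√0.374319 = 1.6345.
Lab-frame lifetime: Δt = γτ = 1.6345 × 207 ns = 338.34 ns.
Distance: d = vΔt = 0.791 × 2.998×10⁸ m/s × 3.3834×10^-7 s = 80.2 m.

80.2 m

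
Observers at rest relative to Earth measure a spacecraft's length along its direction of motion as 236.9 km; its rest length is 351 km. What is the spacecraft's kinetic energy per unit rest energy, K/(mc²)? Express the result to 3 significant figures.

γ = L₀/L = 351/236.9 = 1.48164.
Since K = (γ−1)mc², K/(mc²) = 1.48164 − 1 = 0.482.

0.482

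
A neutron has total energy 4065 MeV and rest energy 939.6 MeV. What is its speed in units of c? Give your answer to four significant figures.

0.9729c

γ = E/(mc²) = 4065/939.6 = 4.3263.
β = √(1 − 1/γ²) = √(1 − 0.0534277) = √0.9465723 = 0.9729.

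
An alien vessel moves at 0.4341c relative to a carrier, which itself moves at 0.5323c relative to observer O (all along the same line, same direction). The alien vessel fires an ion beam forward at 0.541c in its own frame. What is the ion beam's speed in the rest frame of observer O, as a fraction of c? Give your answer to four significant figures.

First combine the ion beam and alien vessel (S''→S'): u₁ = (0.541 + 0.4341)/(1 + 0.541×0.4341) = 0.9751/1.2348481 = 0.78965.
Then combine with the carrier (S'→S): u = (0.78965 + 0.5323)/(1 + 0.78965×0.5323) = 1.32195/1.420330695 = 0.93073.

0.9307c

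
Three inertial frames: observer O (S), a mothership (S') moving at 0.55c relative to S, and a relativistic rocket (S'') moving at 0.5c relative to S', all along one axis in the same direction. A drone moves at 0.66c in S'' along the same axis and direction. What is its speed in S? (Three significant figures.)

Apply u = (u'+v)/(1+u'v) twice. Drone in the mothership frame: (0.66+0.5)/(1+0.66·0.5) = 1.16/1.33 = 0.87218c.
That velocity, transformed to the rest frame of observer O: (0.87218+0.55)/(1+0.87218·0.55) = 1.42218/1.479699 = 0.96113c.

0.961c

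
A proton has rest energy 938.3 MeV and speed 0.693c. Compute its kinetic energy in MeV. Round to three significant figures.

363 MeV

γ = 1/√(1 − β²) = 1/√(1 − 0.480249) = 1/√0.519751 = 1/0.720938 = 1.38708.
Kinetic energy: K = (γ − 1)mc² = (1.38708 − 1) × 938.3 MeV = 0.38708 × 938.3 = 363 MeV.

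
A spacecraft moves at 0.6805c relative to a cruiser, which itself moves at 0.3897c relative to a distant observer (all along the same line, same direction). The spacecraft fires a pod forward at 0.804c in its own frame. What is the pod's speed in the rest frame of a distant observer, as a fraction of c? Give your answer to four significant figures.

0.9820c

First combine the pod and spacecraft (S''→S'): u₁ = (0.804 + 0.6805)/(1 + 0.804×0.6805) = 1.4845/1.547122 = 0.95952.
Then combine with the cruiser (S'→S): u = (0.95952 + 0.3897)/(1 + 0.95952×0.3897) = 1.34922/1.373924944 = 0.98202.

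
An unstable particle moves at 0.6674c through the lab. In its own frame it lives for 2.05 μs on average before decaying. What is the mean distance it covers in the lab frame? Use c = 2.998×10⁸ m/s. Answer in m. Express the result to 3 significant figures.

551 m

Lorentz factor: γ = (1 − 0.44542276)^(−1/2) = 1.3428.
Lab-frame lifetime: Δt = γτ = 1.3428 × 2.05 μs = 2.7527 μs.
Distance: d = vΔt = 0.6674 × 2.998×10⁸ m/s × 2.7527×10^-6 s = 551 m.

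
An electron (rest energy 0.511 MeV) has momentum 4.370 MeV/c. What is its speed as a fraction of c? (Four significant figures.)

0.9932c

pc/(mc²) = 4.370/0.511 = 8.5519 = βγ = β/√(1−β²).
So β² = x²/(1 + x²) with x = 8.5519: x² = 73.135, β² = 73.135/74.135 = 0.986511, β = 0.9932.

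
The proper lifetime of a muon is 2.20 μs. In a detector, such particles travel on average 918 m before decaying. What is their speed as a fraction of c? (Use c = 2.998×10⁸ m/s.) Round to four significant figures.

0.8121c

Lab distance = (lab lifetime)·v = γτ·βc, so βγ = d/(cτ) = 918.0/(2.998×10⁸ × 2.200×10^-6) = 1.3918.
With βγ = 1.3918: γ² = 1 + (βγ)² = 2.93711, and β = (βγ)/γ = 1.3918/1.7138 = 0.8121.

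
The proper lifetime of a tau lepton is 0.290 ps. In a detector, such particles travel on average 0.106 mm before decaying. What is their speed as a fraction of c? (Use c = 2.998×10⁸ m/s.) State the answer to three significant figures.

Let x = d/(cτ) = 1.060×10^-4 m / (2.998×10⁸ m/s × 2.900×10^-13 s) = 1.2192. Since d = βγcτ, x = βγ = β/√(1−β²).
Solving: β² = x²/(1+x²) = 1.48645/2.48645 = 0.59782, so β = 0.773.

0.773c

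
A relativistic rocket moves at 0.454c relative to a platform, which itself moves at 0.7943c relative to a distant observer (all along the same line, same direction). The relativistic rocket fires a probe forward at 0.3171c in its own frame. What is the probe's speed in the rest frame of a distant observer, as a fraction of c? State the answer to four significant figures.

0.9563c

Apply u = (u'+v)/(1+u'v) twice. Probe in the platform frame: (0.3171+0.454)/(1+0.3171·0.454) = 0.7711/1.1439634 = 0.67406c.
That velocity, transformed to the rest frame of a distant observer: (0.67406+0.7943)/(1+0.67406·0.7943) = 1.46836/1.535405858 = 0.95633c.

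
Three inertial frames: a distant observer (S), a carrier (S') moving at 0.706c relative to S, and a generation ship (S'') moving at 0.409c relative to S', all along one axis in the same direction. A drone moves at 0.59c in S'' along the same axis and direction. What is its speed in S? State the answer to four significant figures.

Compose velocities in two stages. Stage 1 (into S'): u₁ = (0.59+0.409)/(1+0.59×0.409) = 0.80479.
Stage 2 (into S): u = (0.80479+0.706)/(1+0.80479×0.706) = 0.9634, so the speed is 0.9634c.

0.9634c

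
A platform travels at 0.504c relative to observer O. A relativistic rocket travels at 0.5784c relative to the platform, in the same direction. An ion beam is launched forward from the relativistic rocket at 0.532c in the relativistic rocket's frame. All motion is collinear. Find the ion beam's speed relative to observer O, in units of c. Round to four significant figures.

Apply u = (u'+v)/(1+u'v) twice. Ion beam in the platform frame: (0.532+0.5784)/(1+0.532·0.5784) = 1.1104/1.3077088 = 0.84912c.
That velocity, transformed to the rest frame of observer O: (0.84912+0.504)/(1+0.84912·0.504) = 1.35312/1.42795648 = 0.94759c.

0.9476c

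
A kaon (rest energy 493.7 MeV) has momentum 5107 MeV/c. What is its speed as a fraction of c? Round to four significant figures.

pc/(mc²) = 5107/493.7 = 10.344 = βγ = β/√(1−β²).
So β² = x²/(1 + x²) with x = 10.344: x² = 106.998, β² = 106.998/107.998 = 0.990741, β = 0.9954.

0.9954c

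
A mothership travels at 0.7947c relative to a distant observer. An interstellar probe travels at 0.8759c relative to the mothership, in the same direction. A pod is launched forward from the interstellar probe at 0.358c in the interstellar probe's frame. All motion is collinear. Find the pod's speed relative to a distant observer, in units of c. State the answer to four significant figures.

0.9929c

Compose velocities in two stages. Stage 1 (into S'): u₁ = (0.358+0.8759)/(1+0.358×0.8759) = 0.93935.
Stage 2 (into S): u = (0.93935+0.7947)/(1+0.93935×0.7947) = 0.99287, so the speed is 0.9929c.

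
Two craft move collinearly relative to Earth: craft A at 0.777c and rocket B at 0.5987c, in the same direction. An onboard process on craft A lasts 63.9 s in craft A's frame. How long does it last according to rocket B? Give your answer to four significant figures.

67.78 s

Speed of craft A in rocket B's frame: u = (v_A − v_B)/(1 − v_A v_B/c²) = (0.777 − 0.5987)/(1 − 0.777×0.5987) = 0.1783/0.5348101 = 0.33339; |u| = 0.33339c.
At |u| = 0.33339c, γ = (1 − 0.111149)^(−1/2) = 1.0607.
Craft A's interval is proper; time dilation gives Δt_B = γΔτ = 1.0607 × 63.9 s = 67.78 s.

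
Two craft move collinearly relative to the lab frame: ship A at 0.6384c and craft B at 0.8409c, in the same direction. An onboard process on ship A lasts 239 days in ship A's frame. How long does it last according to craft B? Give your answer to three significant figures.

Transform ship A's velocity into craft B's frame: (0.6384 − 0.8409)/(1 − 0.6384·0.8409) = −0.2025/0.46316944, so the relative speed is 0.43721c.
γ for this relative speed: γ = 1/√(1 − 0.191153) = 1.1119.
Ship A's interval is proper; time dilation gives Δt_B = γΔτ = 1.1119 × 239 days = 266 days.

266 days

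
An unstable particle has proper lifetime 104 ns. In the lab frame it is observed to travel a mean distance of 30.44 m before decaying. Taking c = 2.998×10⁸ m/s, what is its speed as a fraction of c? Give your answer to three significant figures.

0.699c

d = βγcτ ⇒ βγ = d/(cτ) = 30.44 m / (31.1792 m) = 0.97629.
β = (βγ)/√(1+(βγ)²) = 0.97629/√1.953142 = 0.699.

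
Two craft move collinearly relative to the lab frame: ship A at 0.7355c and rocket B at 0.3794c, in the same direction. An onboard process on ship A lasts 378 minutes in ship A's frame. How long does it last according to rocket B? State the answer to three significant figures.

435 minutes

Transform ship A's velocity into rocket B's frame: (0.7355 − 0.3794)/(1 − 0.7355·0.3794) = 0.3561/0.7209513, so the relative speed is 0.49393c.
At |u| = 0.49393c, γ = (1 − 0.243967)^(−1/2) = 1.1501.
The clock on ship A records proper time, so rocket B measures Δt = γΔτ = 1.1501 × 378 = 435 minutes.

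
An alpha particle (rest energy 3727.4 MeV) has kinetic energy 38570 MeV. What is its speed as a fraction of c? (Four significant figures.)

γ = 1 + K/(mc²) = 1 + 38570/3727.4 = 11.348.
β = √(1 − 1/γ²) = √(1 − 0.00776536) = √0.99223464 = 0.9961.

0.9961c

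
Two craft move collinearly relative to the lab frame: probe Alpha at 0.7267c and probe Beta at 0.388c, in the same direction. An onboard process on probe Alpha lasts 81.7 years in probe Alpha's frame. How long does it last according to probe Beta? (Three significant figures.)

Transform probe Alpha's velocity into probe Beta's frame: (0.7267 − 0.388)/(1 − 0.7267·0.388) = 0.3387/0.7180404, so the relative speed is 0.4717c.
γ for this relative speed: γ = 1/√(1 − 0.222501) = 1.1341.
Probe Alpha's interval is proper; time dilation gives Δt_B = γΔτ = 1.1341 × 81.7 years = 92.7 years.

92.7 years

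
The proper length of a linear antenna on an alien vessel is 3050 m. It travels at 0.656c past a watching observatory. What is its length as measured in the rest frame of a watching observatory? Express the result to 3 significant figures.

2300 m

γ = 1/√(1 − β²) = 1/√(1 − 0.430336) = 1/√0.569664 = 1/0.754761 = 1.3249.
Along the direction of motion the measured length is L₀/γ = 3050/1.3249 = 2300 m.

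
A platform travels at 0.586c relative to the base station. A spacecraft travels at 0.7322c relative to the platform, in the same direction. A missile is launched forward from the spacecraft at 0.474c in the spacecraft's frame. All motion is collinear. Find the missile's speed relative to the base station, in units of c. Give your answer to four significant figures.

0.9716c

Apply u = (u'+v)/(1+u'v) twice. Missile in the platform frame: (0.474+0.7322)/(1+0.474·0.7322) = 1.2062/1.3470628 = 0.89543c.
That velocity, transformed to the rest frame of the base station: (0.89543+0.586)/(1+0.89543·0.586) = 1.48143/1.52472198 = 0.97161c.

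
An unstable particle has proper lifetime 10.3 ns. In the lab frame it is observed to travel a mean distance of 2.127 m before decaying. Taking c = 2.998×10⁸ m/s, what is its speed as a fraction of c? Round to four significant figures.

Let x = d/(cτ) = 2.127 m / (2.998×10⁸ m/s × 1.030×10^-8 s) = 0.68881. Since d = βγcτ, x = βγ = β/√(1−β²).
Solving: β² = x²/(1+x²) = 0.474459/1.474459 = 0.321785, so β = 0.5673.

0.5673c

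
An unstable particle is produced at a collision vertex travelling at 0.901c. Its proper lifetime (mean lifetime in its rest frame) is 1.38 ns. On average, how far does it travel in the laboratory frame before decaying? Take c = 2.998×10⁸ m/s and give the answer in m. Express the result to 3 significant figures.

0.859 m

γ = 1/√(1 − β²) = 1/√(1 − 0.811801) = 1/√0.188199 = 1/0.433819 = 2.3051.
Lab-frame lifetime: Δt = γτ = 2.3051 × 1.38 ns = 3.181 ns.
Distance: d = vΔt = 0.901 × 2.998×10⁸ m/s × 3.1810×10^-9 s = 0.859 m.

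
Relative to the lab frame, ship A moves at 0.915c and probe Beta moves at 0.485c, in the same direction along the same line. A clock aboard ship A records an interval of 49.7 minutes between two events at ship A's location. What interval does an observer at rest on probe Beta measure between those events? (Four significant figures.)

78.35 minutes

Speed of ship A in probe Beta's frame: u = (v_A − v_B)/(1 − v_A v_B/c²) = (0.915 − 0.485)/(1 − 0.915×0.485) = 0.43/0.556225 = 0.77307; |u| = 0.77307c.
At |u| = 0.77307c, γ = (1 − 0.597637)^(−1/2) = 1.5765.
Ship A's interval is proper; time dilation gives Δt_B = γΔτ = 1.5765 × 49.7 minutes = 78.35 minutes.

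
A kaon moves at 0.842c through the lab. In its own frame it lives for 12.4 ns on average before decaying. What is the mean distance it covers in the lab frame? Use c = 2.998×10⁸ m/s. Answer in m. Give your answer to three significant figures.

β² = 0.708964, so γ = 1/√0.291036 = 1.8536.
Lab-frame lifetime: Δt = γτ = 1.8536 × 12.4 ns = 22.985 ns.
Distance: d = vΔt = 0.842 × 2.998×10⁸ m/s × 2.2985×10^-8 s = 5.80 m.

5.80 m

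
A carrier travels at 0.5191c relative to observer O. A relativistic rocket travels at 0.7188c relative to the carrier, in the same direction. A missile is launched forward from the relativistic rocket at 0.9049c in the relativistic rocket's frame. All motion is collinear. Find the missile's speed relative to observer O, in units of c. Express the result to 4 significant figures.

Compose velocities in two stages. Stage 1 (into S'): u₁ = (0.9049+0.7188)/(1+0.9049×0.7188) = 0.9838.
Stage 2 (into S): u = (0.9838+0.5191)/(1+0.9838×0.5191) = 0.99484, so the speed is 0.9948c.

0.9948c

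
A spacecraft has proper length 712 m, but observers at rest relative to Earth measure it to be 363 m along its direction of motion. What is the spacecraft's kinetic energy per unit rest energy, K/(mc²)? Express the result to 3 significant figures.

Length contraction gives γ = L₀/L = 712/363 = 1.96143.
K/(mc²) = γ − 1 = 1.96143 − 1 = 0.961.

0.961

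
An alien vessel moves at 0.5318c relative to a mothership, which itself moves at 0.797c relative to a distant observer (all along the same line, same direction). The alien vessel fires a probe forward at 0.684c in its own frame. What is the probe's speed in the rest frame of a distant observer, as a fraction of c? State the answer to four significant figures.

First combine the probe and alien vessel (S''→S'): u₁ = (0.684 + 0.5318)/(1 + 0.684×0.5318) = 1.2158/1.3637512 = 0.89151.
Then combine with the mothership (S'→S): u = (0.89151 + 0.797)/(1 + 0.89151×0.797) = 1.68851/1.71053347 = 0.98712.

0.9871c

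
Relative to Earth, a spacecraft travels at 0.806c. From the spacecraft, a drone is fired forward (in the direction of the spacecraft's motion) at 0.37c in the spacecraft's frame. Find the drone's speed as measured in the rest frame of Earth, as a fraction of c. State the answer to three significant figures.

Relativistic velocity addition: u = (u' + v)/(1 + u'v/c²), with u' = 0.37c and v = 0.806c.
Numerator: 0.37 + 0.806 = 1.176. Denominator: 1 + (0.37)(0.806) = 1.29822.
u = 1.176/1.29822 = 0.90586, so the speed is 0.906c.

0.906c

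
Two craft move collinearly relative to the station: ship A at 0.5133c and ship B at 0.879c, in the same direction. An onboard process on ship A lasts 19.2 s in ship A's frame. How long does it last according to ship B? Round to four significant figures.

25.75 s

Speed of ship A in ship B's frame: u = (v_A − v_B)/(1 − v_A v_B/c²) = (0.5133 − 0.879)/(1 − 0.5133×0.879) = −0.3657/0.5488093 = −0.66635; |u| = 0.66635c.
At |u| = 0.66635c, γ = (1 − 0.444022)^(−1/2) = 1.3411.
Ship A's interval is proper; time dilation gives Δt_B = γΔτ = 1.3411 × 19.2 s = 25.75 s.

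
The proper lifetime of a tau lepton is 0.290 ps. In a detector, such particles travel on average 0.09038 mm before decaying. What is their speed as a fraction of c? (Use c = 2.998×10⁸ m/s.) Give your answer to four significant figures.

0.7207c

d = βγcτ ⇒ βγ = d/(cτ) = 9.038×10^-5 m / (8.6942×10^-5 m) = 1.0395.
β = (βγ)/√(1+(βγ)²) = 1.0395/√2.08056 = 0.7207.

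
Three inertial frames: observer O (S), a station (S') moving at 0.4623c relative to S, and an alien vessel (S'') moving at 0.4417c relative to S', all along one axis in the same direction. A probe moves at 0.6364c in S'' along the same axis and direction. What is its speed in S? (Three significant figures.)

Apply u = (u'+v)/(1+u'v) twice. Probe in the station frame: (0.6364+0.4417)/(1+0.6364·0.4417) = 1.0781/1.28109788 = 0.84154c.
That velocity, transformed to the rest frame of observer O: (0.84154+0.4623)/(1+0.84154·0.4623) = 1.30384/1.389043942 = 0.93866c.

0.939c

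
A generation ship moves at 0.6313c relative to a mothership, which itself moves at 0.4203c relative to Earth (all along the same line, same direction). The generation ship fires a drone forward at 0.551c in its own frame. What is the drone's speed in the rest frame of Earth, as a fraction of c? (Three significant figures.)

Compose velocities in two stages. Stage 1 (into S'): u₁ = (0.551+0.6313)/(1+0.551×0.6313) = 0.87718.
Stage 2 (into S): u = (0.87718+0.4203)/(1+0.87718×0.4203) = 0.94798, so the speed is 0.948c.

0.948c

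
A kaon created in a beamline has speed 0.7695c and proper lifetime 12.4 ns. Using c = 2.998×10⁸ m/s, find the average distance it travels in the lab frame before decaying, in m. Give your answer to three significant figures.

4.48 m

Lorentz factor: γ = (1 − 0.59213025)^(−1/2) = 1.5658.
Lab-frame lifetime: Δt = γτ = 1.5658 × 12.4 ns = 19.416 ns.
Distance: d = vΔt = 0.7695 × 2.998×10⁸ m/s × 1.9416×10^-8 s = 4.48 m.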